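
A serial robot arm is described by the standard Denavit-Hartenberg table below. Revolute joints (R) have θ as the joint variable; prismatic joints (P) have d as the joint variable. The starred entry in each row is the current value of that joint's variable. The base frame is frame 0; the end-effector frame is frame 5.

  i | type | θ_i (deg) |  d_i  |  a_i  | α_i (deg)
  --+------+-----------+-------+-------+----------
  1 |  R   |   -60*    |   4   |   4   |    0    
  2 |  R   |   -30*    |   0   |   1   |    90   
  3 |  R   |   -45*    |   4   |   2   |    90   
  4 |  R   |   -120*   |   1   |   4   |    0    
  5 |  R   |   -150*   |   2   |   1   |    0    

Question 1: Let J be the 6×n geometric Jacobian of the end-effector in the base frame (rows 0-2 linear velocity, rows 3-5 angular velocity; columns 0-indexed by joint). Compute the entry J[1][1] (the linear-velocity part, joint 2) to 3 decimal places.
-1.536

axis z_1 = (0.0000,0.0000,1.0000); lever o_n−o_1 = (-1.5359,1.1213,-2.1213)
cross product → J_v[:, 1] = (-1.1213,-1.5359,0.0000)
J_ω[:, 1] = z_1
entry J[1][1] = -1.5359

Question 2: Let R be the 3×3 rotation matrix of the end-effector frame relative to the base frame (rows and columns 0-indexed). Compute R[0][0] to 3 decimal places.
-1.000

End-effector x-axis (col 0 of R) = (-1.0000,-0.0000,0.0000)
R[0][0] = -1.0000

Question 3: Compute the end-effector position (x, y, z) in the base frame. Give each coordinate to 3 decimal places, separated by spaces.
after link 1: o_1 = (2.0000, -3.4641, 4.0000)
after link 2: o_2 = (2.0000, -4.4641, 4.0000)
after link 3: o_3 = (-2.0000, -5.8783, 2.5858)
after link 4: o_4 = (1.4641, -3.7570, 3.2929)
after link 5: o_5 = (0.4641, -2.3428, 1.8787)

0.464 -2.343 1.879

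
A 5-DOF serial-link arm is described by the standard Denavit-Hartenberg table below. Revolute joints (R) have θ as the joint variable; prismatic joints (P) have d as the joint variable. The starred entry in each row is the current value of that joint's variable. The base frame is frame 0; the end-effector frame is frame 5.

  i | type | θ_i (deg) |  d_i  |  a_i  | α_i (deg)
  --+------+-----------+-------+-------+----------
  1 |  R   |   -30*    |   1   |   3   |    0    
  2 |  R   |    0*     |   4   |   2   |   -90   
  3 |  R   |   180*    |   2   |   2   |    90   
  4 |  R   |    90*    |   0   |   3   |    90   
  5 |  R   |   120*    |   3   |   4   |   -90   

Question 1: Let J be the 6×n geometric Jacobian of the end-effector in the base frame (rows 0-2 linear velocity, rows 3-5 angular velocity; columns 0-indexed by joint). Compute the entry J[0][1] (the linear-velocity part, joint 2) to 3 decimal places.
-4.098

axis z_1 = (0.0000,0.0000,1.0000); lever o_n−o_1 = (-1.0981,4.0981,0.5359)
cross product → J_v[:, 1] = (-4.0981,-1.0981,0.0000)
J_ω[:, 1] = z_1
entry J[0][1] = -4.0981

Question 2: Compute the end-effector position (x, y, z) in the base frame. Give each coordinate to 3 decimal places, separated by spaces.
1.500 2.598 1.536

after link 1: o_1 = (2.5981, -1.5000, 1.0000)
after link 2: o_2 = (4.3301, -2.5000, 5.0000)
after link 3: o_3 = (3.5981, 0.2321, 5.0000)
after link 4: o_4 = (5.0981, 2.8301, 5.0000)
after link 5: o_5 = (1.5000, 2.5981, 1.5359)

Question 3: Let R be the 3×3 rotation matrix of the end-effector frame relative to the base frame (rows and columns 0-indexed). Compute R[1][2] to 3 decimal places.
-0.750

End-effector z-axis (col 2 of R) = (-0.4330,-0.7500,0.5000)
R[1][2] = -0.7500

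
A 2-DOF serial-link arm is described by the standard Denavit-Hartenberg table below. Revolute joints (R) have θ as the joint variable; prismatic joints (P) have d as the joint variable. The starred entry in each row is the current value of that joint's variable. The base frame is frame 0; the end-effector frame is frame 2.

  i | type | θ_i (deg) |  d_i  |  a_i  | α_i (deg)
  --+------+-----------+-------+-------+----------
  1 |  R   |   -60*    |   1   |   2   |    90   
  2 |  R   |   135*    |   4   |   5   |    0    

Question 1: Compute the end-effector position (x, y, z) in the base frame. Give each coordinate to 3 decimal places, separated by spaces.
after link 1: o_1 = (1.0000, -1.7321, 1.0000)
after link 2: o_2 = (-4.2319, -0.6702, 4.5355)

-4.232 -0.670 4.536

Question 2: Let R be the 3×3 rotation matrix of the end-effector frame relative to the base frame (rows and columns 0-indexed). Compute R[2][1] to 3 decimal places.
End-effector y-axis (col 1 of R) = (-0.3536,0.6124,-0.7071)
R[2][1] = -0.7071

-0.707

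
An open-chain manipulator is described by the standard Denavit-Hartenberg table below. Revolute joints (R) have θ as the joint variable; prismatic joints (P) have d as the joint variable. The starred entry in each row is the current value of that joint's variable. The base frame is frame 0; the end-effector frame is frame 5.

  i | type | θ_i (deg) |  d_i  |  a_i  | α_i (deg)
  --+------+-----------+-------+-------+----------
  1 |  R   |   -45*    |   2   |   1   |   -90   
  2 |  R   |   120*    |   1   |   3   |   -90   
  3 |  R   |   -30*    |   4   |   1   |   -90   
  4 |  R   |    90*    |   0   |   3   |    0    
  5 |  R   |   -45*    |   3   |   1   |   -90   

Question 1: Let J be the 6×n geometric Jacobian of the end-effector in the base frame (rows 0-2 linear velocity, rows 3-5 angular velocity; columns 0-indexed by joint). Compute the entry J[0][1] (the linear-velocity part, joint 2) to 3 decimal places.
-3.557

axis z_1 = (0.7071,0.7071,0.0000); lever o_n−o_1 = (-2.8195,1.7666,-5.0310)
cross product → J_v[:, 1] = (-3.5575,3.5575,3.2429)
J_ω[:, 1] = z_1
entry J[0][1] = -3.5575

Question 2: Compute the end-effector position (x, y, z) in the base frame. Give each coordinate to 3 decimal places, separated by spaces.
-2.112 1.059 -3.031

after link 1: o_1 = (0.7071, -0.7071, 2.0000)
after link 2: o_2 = (0.3536, 1.0607, -0.5981)
after link 3: o_3 = (-2.0486, 4.1699, 0.6519)
after link 4: o_4 = (-0.2115, 2.3328, -0.8481)
after link 5: o_5 = (-2.1124, 1.0595, -3.0310)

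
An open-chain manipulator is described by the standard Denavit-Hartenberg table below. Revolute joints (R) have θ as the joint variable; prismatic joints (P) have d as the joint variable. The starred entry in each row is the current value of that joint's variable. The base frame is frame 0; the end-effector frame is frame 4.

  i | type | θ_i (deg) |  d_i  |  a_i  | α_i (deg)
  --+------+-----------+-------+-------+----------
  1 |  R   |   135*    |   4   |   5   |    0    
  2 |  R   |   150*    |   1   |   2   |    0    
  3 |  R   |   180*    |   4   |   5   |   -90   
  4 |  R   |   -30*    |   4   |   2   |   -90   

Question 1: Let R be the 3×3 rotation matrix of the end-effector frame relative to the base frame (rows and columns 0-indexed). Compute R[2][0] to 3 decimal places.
0.500

End-effector x-axis (col 0 of R) = (-0.2241,0.8365,0.5000)
R[2][0] = 0.5000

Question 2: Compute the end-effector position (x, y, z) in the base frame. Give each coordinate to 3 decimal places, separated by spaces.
after link 1: o_1 = (-3.5355, 3.5355, 4.0000)
after link 2: o_2 = (-3.0179, 1.6037, 5.0000)
after link 3: o_3 = (-4.3120, 6.4333, 9.0000)
after link 4: o_4 = (-8.6240, 7.0711, 10.0000)

-8.624 7.071 10.000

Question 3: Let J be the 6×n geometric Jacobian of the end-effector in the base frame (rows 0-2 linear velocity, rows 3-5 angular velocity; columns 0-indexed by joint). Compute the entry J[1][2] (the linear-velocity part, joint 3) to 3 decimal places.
axis z_2 = (0.0000,0.0000,1.0000); lever o_n−o_2 = (-5.6061,5.4674,5.0000)
cross product → J_v[:, 2] = (-5.4674,-5.6061,0.0000)
J_ω[:, 2] = z_2
entry J[1][2] = -5.6061

-5.606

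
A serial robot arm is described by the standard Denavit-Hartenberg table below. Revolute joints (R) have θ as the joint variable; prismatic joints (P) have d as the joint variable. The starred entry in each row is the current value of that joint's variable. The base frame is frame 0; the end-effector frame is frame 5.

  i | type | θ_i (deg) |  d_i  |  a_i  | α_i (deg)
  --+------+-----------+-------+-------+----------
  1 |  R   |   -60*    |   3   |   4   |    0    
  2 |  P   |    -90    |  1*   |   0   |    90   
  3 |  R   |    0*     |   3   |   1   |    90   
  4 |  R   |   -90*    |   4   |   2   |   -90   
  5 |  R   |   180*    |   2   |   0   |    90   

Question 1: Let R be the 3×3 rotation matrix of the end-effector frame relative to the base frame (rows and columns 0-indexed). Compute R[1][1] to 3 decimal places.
End-effector y-axis (col 1 of R) = (-0.8660,-0.5000,-0.0000)
R[1][1] = -0.5000

-0.500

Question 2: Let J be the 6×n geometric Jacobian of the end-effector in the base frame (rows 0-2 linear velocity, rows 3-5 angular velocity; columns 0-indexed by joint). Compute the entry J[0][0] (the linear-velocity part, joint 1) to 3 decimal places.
axis z_0 = ẑ; lever o_n−o_0 = (-1.0981,-4.0981,-0.0000)
cross product → J_v[:, 0] = (4.0981,-1.0981,0.0000)
J_ω[:, 0] = z_0
entry J[0][0] = 4.0981

4.098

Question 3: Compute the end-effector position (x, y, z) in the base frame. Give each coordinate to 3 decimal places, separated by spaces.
after link 1: o_1 = (2.0000, -3.4641, 3.0000)
after link 2: o_2 = (2.0000, -3.4641, 4.0000)
after link 3: o_3 = (-0.3660, -1.3660, 4.0000)
after link 4: o_4 = (0.6340, -3.0981, -0.0000)
after link 5: o_5 = (-1.0981, -4.0981, -0.0000)

-1.098 -4.098 -0.000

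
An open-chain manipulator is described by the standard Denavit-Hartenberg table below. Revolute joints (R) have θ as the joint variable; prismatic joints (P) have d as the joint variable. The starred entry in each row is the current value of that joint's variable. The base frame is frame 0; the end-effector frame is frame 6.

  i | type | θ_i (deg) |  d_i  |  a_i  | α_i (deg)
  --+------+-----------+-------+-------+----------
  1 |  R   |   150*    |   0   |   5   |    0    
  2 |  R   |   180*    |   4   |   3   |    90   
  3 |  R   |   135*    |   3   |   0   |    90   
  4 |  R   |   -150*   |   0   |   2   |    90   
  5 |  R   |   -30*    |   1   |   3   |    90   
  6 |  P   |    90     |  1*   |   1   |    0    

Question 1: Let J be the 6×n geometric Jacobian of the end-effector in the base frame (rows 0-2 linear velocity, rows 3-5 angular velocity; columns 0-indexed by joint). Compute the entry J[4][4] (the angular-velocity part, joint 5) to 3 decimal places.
axis z_4 = (-0.1268,-0.9268,-0.3536); lever o_n−o_4 = (-0.0653,-0.7509,-3.6649)
cross product → J_v[:, 4] = (3.1311,-0.4417,0.0347)
J_ω[:, 4] = z_4
entry J[4][4] = -0.9268

-0.927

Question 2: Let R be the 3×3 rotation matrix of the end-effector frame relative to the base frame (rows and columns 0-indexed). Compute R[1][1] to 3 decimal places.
-0.287

End-effector y-axis (col 1 of R) = (-0.3696,-0.2866,0.8839)
R[1][1] = -0.2866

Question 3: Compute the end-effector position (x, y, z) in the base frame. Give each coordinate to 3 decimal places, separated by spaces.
after link 1: o_1 = (-4.3301, 2.5000, 0.0000)
after link 2: o_2 = (-1.7321, 1.0000, 4.0000)
after link 3: o_3 = (-3.2321, -1.5981, 4.0000)
after link 4: o_4 = (-1.6714, -1.3444, 2.7753)
after link 5: o_5 = (-0.6894, -1.4114, -0.2299)
after link 6: o_6 = (-1.7367, -2.0954, -0.8897)

-1.737 -2.095 -0.890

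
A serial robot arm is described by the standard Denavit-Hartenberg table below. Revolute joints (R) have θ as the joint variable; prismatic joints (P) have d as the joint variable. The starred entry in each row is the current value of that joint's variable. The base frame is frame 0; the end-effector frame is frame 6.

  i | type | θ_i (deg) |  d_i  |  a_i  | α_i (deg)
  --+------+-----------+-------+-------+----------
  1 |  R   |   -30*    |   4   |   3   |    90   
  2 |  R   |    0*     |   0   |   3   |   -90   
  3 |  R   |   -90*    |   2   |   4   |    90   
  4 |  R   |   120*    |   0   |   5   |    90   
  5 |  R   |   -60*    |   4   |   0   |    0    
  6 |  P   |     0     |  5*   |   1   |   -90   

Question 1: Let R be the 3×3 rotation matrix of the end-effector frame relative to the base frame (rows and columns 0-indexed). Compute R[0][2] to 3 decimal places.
End-effector z-axis (col 2 of R) = (-0.2165,0.6250,0.7500)
R[0][2] = -0.2165

-0.217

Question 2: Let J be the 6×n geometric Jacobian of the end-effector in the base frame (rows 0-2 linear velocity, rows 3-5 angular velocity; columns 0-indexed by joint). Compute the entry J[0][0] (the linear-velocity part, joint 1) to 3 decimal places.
11.266

axis z_0 = ẑ; lever o_n−o_0 = (1.4240,-11.2655,15.2631)
cross product → J_v[:, 0] = (11.2655,1.4240,-0.0000)
J_ω[:, 0] = z_0
entry J[0][0] = 11.2655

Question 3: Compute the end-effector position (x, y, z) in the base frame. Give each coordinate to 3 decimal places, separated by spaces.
after link 1: o_1 = (2.5981, -1.5000, 4.0000)
after link 2: o_2 = (5.1962, -3.0000, 4.0000)
after link 3: o_3 = (3.1962, -6.4641, 6.0000)
after link 4: o_4 = (4.4462, -4.2990, 10.3301)
after link 5: o_5 = (2.7141, -7.2990, 12.3301)
after link 6: o_6 = (1.4240, -11.2655, 15.2631)

1.424 -11.266 15.263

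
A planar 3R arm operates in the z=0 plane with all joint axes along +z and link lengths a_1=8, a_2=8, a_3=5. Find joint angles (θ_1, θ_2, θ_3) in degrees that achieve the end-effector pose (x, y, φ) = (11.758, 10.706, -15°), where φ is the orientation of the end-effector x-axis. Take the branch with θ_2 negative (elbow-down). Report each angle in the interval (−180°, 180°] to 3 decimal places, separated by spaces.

89.998 -59.998 -45.001

wrist centre = target − a_3·(cos φ, sin φ) = (6.9284, 12.0001)
cos θ_2 = (192.0046−8²−8²)/(2·8·8) = 0.5000; θ_2 = -59.9976° (elbow-down)
β = atan2(12.0001,6.9284) = 59.9996°; ψ = atan2(-6.9280,12.0003) = -29.9988°
θ_1 = β − ψ = 89.9984°
θ_3 = φ − θ_1 − θ_2 = -45.0008° (wrapped to (-180°,180°])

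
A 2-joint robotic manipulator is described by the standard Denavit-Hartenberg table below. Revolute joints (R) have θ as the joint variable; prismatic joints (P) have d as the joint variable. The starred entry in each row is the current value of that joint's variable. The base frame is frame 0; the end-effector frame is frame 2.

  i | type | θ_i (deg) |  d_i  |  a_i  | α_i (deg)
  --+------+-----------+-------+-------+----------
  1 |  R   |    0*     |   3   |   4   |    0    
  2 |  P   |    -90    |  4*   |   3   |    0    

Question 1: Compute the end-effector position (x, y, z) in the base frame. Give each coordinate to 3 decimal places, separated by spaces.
4.000 -3.000 7.000

after link 1: o_1 = (4.0000, 0.0000, 3.0000)
after link 2: o_2 = (4.0000, -3.0000, 7.0000)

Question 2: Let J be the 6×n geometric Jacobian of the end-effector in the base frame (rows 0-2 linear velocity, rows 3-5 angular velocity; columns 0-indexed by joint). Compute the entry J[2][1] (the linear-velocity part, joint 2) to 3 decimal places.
prismatic axis z_1 = (0.0000,0.0000,1.0000)
J_v[:, 1] = z_1; J_ω[:, 1] = (0,0,0)
entry J[2][1] = 1.0000

1.000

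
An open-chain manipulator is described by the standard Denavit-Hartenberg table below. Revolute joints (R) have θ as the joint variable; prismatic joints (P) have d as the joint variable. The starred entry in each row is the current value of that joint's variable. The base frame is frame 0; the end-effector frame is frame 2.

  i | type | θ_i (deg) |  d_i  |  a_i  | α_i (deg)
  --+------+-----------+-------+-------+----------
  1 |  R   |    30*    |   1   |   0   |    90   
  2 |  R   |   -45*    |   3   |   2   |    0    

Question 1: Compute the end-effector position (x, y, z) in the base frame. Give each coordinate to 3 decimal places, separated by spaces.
2.725 -1.891 -0.414

after link 1: o_1 = (0.0000, 0.0000, 1.0000)
after link 2: o_2 = (2.7247, -1.8910, -0.4142)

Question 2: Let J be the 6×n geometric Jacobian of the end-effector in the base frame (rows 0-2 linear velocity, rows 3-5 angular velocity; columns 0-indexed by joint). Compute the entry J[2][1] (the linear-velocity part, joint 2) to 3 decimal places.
axis z_1 = (0.5000,-0.8660,0.0000); lever o_n−o_1 = (2.7247,-1.8910,-1.4142)
cross product → J_v[:, 1] = (1.2247,0.7071,1.4142)
J_ω[:, 1] = z_1
entry J[2][1] = 1.4142

1.414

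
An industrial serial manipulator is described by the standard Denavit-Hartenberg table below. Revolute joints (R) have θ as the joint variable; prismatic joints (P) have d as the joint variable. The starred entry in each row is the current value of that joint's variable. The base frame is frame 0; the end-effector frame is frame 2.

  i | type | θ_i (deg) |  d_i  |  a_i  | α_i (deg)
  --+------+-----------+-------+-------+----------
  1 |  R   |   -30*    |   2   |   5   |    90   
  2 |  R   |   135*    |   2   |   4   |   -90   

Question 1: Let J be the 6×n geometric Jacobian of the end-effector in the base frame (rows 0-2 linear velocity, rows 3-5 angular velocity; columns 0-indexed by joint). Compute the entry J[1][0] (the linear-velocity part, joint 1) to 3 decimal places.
axis z_0 = ẑ; lever o_n−o_0 = (0.8806,-2.8178,4.8284)
cross product → J_v[:, 0] = (2.8178,0.8806,-0.0000)
J_ω[:, 0] = z_0
entry J[1][0] = 0.8806

0.881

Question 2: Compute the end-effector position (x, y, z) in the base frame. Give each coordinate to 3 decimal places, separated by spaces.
after link 1: o_1 = (4.3301, -2.5000, 2.0000)
after link 2: o_2 = (0.8806, -2.8178, 4.8284)

0.881 -2.818 4.828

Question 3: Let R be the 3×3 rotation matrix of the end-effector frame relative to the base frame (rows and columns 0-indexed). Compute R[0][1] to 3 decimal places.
End-effector y-axis (col 1 of R) = (0.5000,0.8660,-0.0000)
R[0][1] = 0.5000

0.500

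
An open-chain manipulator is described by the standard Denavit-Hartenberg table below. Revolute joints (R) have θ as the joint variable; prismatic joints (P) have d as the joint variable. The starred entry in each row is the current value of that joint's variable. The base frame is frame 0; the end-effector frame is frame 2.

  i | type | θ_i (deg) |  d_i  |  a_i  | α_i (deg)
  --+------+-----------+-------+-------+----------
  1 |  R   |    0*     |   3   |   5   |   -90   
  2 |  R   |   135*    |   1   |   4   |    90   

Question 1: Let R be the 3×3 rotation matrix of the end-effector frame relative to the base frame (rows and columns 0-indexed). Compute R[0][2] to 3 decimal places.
End-effector z-axis (col 2 of R) = (0.7071,0.0000,-0.7071)
R[0][2] = 0.7071

0.707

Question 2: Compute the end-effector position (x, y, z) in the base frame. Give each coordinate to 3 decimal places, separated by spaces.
2.172 1.000 0.172

after link 1: o_1 = (5.0000, 0.0000, 3.0000)
after link 2: o_2 = (2.1716, 1.0000, 0.1716)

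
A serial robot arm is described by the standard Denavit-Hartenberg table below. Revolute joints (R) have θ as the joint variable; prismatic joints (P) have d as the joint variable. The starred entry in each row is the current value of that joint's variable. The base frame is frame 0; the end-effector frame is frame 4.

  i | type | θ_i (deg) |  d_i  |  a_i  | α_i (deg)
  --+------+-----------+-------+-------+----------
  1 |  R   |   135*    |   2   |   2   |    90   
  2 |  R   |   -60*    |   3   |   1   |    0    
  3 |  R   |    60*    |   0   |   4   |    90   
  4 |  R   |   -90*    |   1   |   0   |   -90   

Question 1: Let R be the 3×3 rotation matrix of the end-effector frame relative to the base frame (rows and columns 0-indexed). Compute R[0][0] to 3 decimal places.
End-effector x-axis (col 0 of R) = (-0.7071,-0.7071,-0.0000)
R[0][0] = -0.7071

-0.707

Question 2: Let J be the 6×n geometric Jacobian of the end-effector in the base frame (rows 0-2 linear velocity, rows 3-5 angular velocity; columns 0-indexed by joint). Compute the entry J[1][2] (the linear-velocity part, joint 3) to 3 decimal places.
axis z_2 = (0.7071,0.7071,0.0000); lever o_n−o_2 = (-2.8284,2.8284,-1.0000)
cross product → J_v[:, 2] = (-0.7071,0.7071,4.0000)
J_ω[:, 2] = z_2
entry J[1][2] = 0.7071

0.707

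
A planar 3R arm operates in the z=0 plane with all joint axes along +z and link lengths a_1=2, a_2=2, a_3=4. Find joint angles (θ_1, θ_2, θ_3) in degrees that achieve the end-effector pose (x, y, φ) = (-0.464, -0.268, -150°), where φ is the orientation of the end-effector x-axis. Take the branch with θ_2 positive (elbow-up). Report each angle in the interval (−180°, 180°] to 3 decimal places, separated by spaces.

0.000 59.996 150.003

wrist centre = target − a_3·(cos φ, sin φ) = (3.0001, 1.7320)
cos θ_2 = (12.0004−2²−2²)/(2·2·2) = 0.5001; θ_2 = 59.9964° (elbow-up)
β = atan2(1.7320,3.0001) = 29.9984°; ψ = atan2(1.7320,3.0001) = 29.9982°
θ_1 = β − ψ = 0.0002°
θ_3 = φ − θ_1 − θ_2 = 150.0034° (wrapped to (-180°,180°])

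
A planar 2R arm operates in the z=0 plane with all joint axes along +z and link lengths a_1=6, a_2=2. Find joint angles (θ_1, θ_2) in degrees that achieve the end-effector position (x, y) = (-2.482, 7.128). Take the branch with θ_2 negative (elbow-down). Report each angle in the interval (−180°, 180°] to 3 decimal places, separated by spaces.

119.999 -45.006

cos θ_2 = (56.9687−6²−2²)/(2·6·2) = 0.7070; θ_2 = -45.0063° (elbow-down)
β = atan2(7.1280,-2.4820) = 109.1983°; ψ = atan2(-1.4144,7.4141) = -10.8005°
θ_1 = β − ψ = 119.9988°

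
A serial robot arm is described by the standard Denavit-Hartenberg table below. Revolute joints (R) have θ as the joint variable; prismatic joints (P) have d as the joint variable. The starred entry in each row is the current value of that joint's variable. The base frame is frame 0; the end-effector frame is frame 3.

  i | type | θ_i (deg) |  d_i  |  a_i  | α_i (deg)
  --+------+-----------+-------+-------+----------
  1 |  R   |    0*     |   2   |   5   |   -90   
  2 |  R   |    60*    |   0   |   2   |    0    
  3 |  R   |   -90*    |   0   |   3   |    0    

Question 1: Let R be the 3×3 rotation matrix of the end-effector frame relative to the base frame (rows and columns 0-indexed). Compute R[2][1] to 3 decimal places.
End-effector y-axis (col 1 of R) = (0.5000,0.0000,-0.8660)
R[2][1] = -0.8660

-0.866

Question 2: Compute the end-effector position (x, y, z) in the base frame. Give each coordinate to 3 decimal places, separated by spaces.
after link 1: o_1 = (5.0000, 0.0000, 2.0000)
after link 2: o_2 = (6.0000, 0.0000, 0.2679)
after link 3: o_3 = (8.5981, 0.0000, 1.7679)

8.598 0.000 1.768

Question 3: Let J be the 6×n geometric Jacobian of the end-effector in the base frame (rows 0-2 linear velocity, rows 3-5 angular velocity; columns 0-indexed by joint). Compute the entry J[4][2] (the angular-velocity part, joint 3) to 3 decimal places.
axis z_2 = (0.0000,1.0000,0.0000); lever o_n−o_2 = (2.5981,-0.0000,1.5000)
cross product → J_v[:, 2] = (1.5000,0.0000,-2.5981)
J_ω[:, 2] = z_2
entry J[4][2] = 1.0000

1.000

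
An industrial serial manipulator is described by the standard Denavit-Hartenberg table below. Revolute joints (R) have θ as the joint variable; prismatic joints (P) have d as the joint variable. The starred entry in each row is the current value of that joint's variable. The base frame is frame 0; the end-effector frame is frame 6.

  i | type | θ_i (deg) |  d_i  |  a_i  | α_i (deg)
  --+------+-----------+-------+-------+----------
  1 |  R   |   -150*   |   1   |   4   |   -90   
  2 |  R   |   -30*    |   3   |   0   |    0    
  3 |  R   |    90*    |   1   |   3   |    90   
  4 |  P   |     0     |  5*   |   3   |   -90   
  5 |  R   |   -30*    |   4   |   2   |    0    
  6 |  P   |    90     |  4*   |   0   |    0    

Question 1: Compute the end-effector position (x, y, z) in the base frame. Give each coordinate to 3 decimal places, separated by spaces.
after link 1: o_1 = (-3.4641, -2.0000, 1.0000)
after link 2: o_2 = (-1.9641, -4.5981, 1.0000)
after link 3: o_3 = (-2.7631, -6.2141, -1.5981)
after link 4: o_4 = (-7.8122, -9.1292, -1.6962)
after link 5: o_5 = (-7.3122, -13.4593, -2.6962)
after link 6: o_6 = (-5.3122, -16.9234, -2.6962)

-5.312 -16.923 -2.696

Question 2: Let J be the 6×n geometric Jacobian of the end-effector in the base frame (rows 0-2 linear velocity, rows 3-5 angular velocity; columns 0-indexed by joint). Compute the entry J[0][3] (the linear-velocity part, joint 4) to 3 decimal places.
prismatic axis z_3 = (-0.7500,-0.4330,0.5000)
J_v[:, 3] = z_3; J_ω[:, 3] = (0,0,0)
entry J[0][3] = -0.7500

-0.750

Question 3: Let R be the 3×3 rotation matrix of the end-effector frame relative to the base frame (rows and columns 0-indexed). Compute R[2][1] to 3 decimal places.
End-effector y-axis (col 1 of R) = (0.7500,0.4330,0.5000)
R[2][1] = 0.5000

0.500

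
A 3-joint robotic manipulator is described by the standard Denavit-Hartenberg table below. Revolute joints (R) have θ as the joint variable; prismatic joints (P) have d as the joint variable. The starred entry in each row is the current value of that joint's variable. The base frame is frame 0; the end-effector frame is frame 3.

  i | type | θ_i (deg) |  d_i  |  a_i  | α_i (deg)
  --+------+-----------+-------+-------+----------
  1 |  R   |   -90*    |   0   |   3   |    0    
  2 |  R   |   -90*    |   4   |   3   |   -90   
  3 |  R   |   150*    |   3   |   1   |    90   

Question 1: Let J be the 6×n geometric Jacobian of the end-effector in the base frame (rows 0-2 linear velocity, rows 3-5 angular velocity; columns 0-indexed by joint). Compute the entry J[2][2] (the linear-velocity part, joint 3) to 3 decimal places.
axis z_2 = (0.0000,-1.0000,0.0000); lever o_n−o_2 = (0.8660,-3.0000,-0.5000)
cross product → J_v[:, 2] = (0.5000,0.0000,0.8660)
J_ω[:, 2] = z_2
entry J[2][2] = 0.8660

0.866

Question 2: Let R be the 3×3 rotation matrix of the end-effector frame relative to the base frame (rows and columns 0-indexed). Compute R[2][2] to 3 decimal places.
-0.866

End-effector z-axis (col 2 of R) = (-0.5000,-0.0000,-0.8660)
R[2][2] = -0.8660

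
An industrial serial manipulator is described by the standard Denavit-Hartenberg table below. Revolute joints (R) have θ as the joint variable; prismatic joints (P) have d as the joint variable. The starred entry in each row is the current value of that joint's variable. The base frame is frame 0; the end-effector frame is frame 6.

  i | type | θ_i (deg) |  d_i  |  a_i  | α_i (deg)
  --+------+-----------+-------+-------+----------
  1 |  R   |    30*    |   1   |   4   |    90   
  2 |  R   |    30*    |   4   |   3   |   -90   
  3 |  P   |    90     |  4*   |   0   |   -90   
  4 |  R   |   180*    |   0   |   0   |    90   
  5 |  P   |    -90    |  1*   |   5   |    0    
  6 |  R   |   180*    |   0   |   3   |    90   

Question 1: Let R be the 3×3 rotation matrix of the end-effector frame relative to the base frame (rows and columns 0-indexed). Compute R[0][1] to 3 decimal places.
0.433

End-effector y-axis (col 1 of R) = (0.4330,0.2500,-0.8660)
R[0][1] = 0.4330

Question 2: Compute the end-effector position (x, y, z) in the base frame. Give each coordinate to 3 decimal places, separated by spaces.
after link 1: o_1 = (3.4641, 2.0000, 1.0000)
after link 2: o_2 = (7.7141, -0.1651, 2.5000)
after link 3: o_3 = (5.9821, -1.1651, 5.9641)
after link 4: o_4 = (5.9821, -1.1651, 5.9641)
after link 5: o_5 = (10.1651, 1.2500, 7.5981)
after link 6: o_6 = (7.9151, -0.0490, 6.0981)

7.915 -0.049 6.098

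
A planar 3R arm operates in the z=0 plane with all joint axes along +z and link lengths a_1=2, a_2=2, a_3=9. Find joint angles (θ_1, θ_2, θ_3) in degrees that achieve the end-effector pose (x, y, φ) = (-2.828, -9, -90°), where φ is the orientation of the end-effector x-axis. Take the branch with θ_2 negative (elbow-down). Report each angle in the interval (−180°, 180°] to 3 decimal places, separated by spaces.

-134.991 -90.017 135.009

wrist centre = target − a_3·(cos φ, sin φ) = (-2.8280, 0.0000)
cos θ_2 = (7.9976−2²−2²)/(2·2·2) = -0.0003; θ_2 = -90.0173° (elbow-down)
β = atan2(0.0000,-2.8280) = 180.0000°; ψ = atan2(-2.0000,1.9994) = -45.0087°
θ_1 = β − ψ = 225.0087°
θ_3 = φ − θ_1 − θ_2 = 135.0087° (wrapped to (-180°,180°])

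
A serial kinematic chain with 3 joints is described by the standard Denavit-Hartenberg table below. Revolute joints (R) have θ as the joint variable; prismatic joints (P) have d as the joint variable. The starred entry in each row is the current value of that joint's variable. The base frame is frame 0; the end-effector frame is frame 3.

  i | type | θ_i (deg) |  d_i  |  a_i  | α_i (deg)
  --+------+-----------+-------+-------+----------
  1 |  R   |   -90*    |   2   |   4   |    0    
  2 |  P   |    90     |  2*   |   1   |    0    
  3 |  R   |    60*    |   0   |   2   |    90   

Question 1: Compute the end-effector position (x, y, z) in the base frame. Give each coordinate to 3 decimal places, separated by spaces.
2.000 -2.268 4.000

after link 1: o_1 = (0.0000, -4.0000, 2.0000)
after link 2: o_2 = (1.0000, -4.0000, 4.0000)
after link 3: o_3 = (2.0000, -2.2679, 4.0000)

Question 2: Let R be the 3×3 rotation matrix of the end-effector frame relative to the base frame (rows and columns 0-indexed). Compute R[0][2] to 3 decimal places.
0.866

End-effector z-axis (col 2 of R) = (0.8660,-0.5000,0.0000)
R[0][2] = 0.8660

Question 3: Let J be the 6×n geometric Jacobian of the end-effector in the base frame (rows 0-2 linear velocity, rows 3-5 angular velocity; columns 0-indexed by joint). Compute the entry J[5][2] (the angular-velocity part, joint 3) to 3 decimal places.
axis z_2 = (0.0000,0.0000,1.0000); lever o_n−o_2 = (1.0000,1.7321,0.0000)
cross product → J_v[:, 2] = (-1.7321,1.0000,0.0000)
J_ω[:, 2] = z_2
entry J[5][2] = 1.0000

1.000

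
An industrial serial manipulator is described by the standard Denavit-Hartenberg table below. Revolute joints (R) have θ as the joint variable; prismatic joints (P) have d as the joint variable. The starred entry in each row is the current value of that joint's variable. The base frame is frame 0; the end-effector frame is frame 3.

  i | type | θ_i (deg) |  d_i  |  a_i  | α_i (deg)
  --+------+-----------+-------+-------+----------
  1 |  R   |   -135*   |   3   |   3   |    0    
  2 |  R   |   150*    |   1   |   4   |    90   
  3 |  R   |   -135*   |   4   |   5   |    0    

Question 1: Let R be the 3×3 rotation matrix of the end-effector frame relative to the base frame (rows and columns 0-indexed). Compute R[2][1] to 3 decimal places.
-0.707

End-effector y-axis (col 1 of R) = (0.6830,0.1830,-0.7071)
R[2][1] = -0.7071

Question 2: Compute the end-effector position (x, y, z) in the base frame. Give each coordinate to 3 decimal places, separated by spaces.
after link 1: o_1 = (-2.1213, -2.1213, 3.0000)
after link 2: o_2 = (1.7424, -1.0860, 4.0000)
after link 3: o_3 = (-0.6374, -5.8648, 0.4645)

-0.637 -5.865 0.464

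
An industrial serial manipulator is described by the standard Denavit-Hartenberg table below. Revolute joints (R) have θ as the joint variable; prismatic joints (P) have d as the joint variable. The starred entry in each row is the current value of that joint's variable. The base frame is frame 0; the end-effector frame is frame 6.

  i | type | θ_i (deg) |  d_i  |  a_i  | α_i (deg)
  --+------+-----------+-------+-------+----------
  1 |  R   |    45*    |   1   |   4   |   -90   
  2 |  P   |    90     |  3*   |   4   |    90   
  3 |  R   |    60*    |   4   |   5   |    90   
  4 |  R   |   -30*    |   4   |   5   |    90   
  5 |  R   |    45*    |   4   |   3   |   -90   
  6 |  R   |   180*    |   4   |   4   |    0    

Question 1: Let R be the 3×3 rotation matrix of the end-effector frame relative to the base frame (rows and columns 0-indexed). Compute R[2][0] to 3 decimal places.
0.919

End-effector x-axis (col 0 of R) = (0.3750,0.1250,0.9186)
R[2][0] = 0.9186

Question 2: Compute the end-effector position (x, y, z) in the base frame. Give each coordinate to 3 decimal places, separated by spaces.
0.119 5.260 -10.435

after link 1: o_1 = (2.8284, 2.8284, 1.0000)
after link 2: o_2 = (0.7071, 4.9497, -3.0000)
after link 3: o_3 = (0.4737, 10.8400, -5.5000)
after link 4: o_4 = (-2.5315, 10.3097, -11.1292)
after link 5: o_5 = (-4.8813, 6.2605, -12.8848)
after link 6: o_6 = (0.1187, 5.2605, -10.4354)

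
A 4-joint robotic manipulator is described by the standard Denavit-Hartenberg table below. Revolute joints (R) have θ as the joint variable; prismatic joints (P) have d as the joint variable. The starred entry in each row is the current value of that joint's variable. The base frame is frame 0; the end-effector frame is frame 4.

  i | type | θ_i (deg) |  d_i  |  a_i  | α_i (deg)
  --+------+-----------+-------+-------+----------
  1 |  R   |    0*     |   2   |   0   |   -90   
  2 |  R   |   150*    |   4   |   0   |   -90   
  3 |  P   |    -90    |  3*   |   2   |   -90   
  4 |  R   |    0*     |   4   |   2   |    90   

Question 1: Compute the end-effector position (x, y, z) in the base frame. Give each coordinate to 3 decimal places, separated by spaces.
after link 1: o_1 = (0.0000, 0.0000, 2.0000)
after link 2: o_2 = (0.0000, 4.0000, 2.0000)
after link 3: o_3 = (-1.5000, 6.0000, 4.5981)
after link 4: o_4 = (-4.9641, 8.0000, 2.5981)

-4.964 8.000 2.598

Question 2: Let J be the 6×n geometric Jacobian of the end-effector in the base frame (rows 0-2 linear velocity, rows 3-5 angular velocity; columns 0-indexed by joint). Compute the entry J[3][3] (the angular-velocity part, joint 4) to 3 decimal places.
axis z_3 = (-0.8660,-0.0000,-0.5000); lever o_n−o_3 = (-3.4641,2.0000,-2.0000)
cross product → J_v[:, 3] = (1.0000,-0.0000,-1.7321)
J_ω[:, 3] = z_3
entry J[3][3] = -0.8660

-0.866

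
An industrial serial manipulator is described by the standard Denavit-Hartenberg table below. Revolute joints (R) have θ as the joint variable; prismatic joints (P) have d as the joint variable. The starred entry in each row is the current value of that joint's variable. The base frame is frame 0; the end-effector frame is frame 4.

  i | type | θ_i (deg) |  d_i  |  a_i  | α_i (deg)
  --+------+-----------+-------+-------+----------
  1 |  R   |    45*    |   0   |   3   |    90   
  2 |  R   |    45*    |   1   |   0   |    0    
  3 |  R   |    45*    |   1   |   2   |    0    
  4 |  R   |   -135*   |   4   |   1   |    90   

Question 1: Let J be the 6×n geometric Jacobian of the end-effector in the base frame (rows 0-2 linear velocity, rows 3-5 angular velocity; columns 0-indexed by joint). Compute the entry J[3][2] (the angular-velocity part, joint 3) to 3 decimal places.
0.707

axis z_2 = (0.7071,-0.7071,0.0000); lever o_n−o_2 = (4.0355,-3.0355,1.2929)
cross product → J_v[:, 2] = (-0.9142,-0.9142,0.7071)
J_ω[:, 2] = z_2
entry J[3][2] = 0.7071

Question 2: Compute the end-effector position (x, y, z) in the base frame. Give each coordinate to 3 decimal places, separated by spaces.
6.864 -1.621 1.293

after link 1: o_1 = (2.1213, 2.1213, 0.0000)
after link 2: o_2 = (2.8284, 1.4142, 0.0000)
after link 3: o_3 = (3.5355, 0.7071, 2.0000)
after link 4: o_4 = (6.8640, -1.6213, 1.2929)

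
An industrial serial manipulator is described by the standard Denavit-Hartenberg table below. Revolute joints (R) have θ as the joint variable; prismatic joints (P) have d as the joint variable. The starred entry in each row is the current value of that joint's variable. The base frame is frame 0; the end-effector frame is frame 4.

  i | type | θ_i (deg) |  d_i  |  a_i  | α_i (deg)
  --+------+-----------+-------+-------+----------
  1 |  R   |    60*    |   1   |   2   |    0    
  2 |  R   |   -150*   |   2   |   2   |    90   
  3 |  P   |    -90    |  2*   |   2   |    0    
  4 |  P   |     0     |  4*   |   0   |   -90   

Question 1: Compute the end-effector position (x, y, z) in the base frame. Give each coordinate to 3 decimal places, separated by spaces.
after link 1: o_1 = (1.0000, 1.7321, 1.0000)
after link 2: o_2 = (1.0000, -0.2679, 3.0000)
after link 3: o_3 = (-1.0000, -0.2679, 1.0000)
after link 4: o_4 = (-5.0000, -0.2679, 1.0000)

-5.000 -0.268 1.000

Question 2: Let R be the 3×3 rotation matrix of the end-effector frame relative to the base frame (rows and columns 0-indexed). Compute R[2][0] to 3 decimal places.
End-effector x-axis (col 0 of R) = (-0.0000,-0.0000,-1.0000)
R[2][0] = -1.0000

-1.000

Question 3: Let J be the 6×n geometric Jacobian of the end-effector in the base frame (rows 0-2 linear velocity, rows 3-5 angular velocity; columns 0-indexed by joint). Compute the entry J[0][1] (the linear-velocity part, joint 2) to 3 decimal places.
axis z_1 = (0.0000,0.0000,1.0000); lever o_n−o_1 = (-6.0000,-2.0000,0.0000)
cross product → J_v[:, 1] = (2.0000,-6.0000,0.0000)
J_ω[:, 1] = z_1
entry J[0][1] = 2.0000

2.000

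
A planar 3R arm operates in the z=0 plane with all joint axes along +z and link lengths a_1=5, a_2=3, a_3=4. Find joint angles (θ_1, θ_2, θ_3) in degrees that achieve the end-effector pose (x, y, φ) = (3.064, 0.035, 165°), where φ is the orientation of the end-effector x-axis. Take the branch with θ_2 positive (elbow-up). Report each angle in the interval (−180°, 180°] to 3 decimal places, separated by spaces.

-30.008 60.014 134.993

wrist centre = target − a_3·(cos φ, sin φ) = (6.9277, -1.0003)
cos θ_2 = (48.9936−5²−3²)/(2·5·3) = 0.4998; θ_2 = 60.0141° (elbow-up)
β = atan2(-1.0003,6.9277) = -8.2160°; ψ = atan2(2.5984,6.4994) = 21.7915°
θ_1 = β − ψ = -30.0076°
θ_3 = φ − θ_1 − θ_2 = 134.9935° (wrapped to (-180°,180°])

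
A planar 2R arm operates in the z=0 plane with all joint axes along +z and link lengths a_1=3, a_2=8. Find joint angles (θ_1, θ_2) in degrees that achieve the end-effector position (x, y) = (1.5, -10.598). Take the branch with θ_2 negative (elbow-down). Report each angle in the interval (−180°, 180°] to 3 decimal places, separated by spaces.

-59.997 -30.004

cos θ_2 = (114.5676−3²−8²)/(2·3·8) = 0.8660; θ_2 = -30.0039° (elbow-down)
β = atan2(-10.5980,1.5000) = -81.9441°; ψ = atan2(-4.0005,9.9279) = -21.9470°
θ_1 = β − ψ = -59.9971°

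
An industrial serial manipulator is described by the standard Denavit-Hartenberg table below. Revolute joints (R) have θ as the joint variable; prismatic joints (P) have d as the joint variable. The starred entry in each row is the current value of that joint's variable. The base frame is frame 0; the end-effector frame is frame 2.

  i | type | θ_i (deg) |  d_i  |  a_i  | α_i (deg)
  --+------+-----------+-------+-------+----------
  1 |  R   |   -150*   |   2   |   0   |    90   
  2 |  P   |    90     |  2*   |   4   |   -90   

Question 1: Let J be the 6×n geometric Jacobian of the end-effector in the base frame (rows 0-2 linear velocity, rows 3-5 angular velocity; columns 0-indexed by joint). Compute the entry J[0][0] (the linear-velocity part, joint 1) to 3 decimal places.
-1.732

axis z_0 = ẑ; lever o_n−o_0 = (-1.0000,1.7321,6.0000)
cross product → J_v[:, 0] = (-1.7321,-1.0000,0.0000)
J_ω[:, 0] = z_0
entry J[0][0] = -1.7321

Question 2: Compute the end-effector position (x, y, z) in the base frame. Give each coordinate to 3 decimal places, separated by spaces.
after link 1: o_1 = (0.0000, 0.0000, 2.0000)
after link 2: o_2 = (-1.0000, 1.7321, 6.0000)

-1.000 1.732 6.000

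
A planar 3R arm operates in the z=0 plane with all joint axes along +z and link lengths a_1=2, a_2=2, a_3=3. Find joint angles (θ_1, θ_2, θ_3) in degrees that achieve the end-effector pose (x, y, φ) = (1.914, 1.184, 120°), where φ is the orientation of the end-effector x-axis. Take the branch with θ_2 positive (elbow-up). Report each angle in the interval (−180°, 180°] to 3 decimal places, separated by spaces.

-45.009 45.019 119.990

wrist centre = target − a_3·(cos φ, sin φ) = (3.4140, -1.4141)
cos θ_2 = (13.6550−2²−2²)/(2·2·2) = 0.7069; θ_2 = 45.0187° (elbow-up)
β = atan2(-1.4141,3.4140) = -22.4993°; ψ = atan2(1.4147,3.4138) = 22.5094°
θ_1 = β − ψ = -45.0087°
θ_3 = φ − θ_1 − θ_2 = 119.9899° (wrapped to (-180°,180°])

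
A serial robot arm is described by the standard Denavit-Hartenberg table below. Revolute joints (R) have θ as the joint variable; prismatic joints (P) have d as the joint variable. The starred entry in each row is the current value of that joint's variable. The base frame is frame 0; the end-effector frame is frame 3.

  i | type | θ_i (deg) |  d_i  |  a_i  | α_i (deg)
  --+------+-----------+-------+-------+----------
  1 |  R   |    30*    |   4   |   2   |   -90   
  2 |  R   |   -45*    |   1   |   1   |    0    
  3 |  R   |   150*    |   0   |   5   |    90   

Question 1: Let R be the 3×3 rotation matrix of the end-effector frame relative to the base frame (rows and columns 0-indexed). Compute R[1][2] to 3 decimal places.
0.483

End-effector z-axis (col 2 of R) = (0.8365,0.4830,-0.2588)
R[1][2] = 0.4830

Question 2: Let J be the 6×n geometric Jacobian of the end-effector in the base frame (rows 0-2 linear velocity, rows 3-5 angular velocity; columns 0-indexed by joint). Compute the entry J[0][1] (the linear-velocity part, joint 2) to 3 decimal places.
-3.570

axis z_1 = (-0.5000,0.8660,0.0000); lever o_n−o_1 = (-1.0083,0.5725,-4.1225)
cross product → J_v[:, 1] = (-3.5702,-2.0613,0.5870)
J_ω[:, 1] = z_1
entry J[0][1] = -3.5702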